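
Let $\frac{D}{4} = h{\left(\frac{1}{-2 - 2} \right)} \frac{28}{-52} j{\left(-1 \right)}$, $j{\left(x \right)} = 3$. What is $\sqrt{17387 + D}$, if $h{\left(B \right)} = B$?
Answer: $\frac{2 \sqrt{734669}}{13} \approx 131.87$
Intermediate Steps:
$D = \frac{21}{13}$ ($D = 4 \frac{28 \frac{1}{-52}}{-2 - 2} \cdot 3 = 4 \frac{28 \left(- \frac{1}{52}\right)}{-4} \cdot 3 = 4 \left(- \frac{1}{4}\right) \left(- \frac{7}{13}\right) 3 = 4 \cdot \frac{7}{52} \cdot 3 = 4 \cdot \frac{21}{52} = \frac{21}{13} \approx 1.6154$)
$\sqrt{17387 + D} = \sqrt{17387 + \frac{21}{13}} = \sqrt{\frac{226052}{13}} = \frac{2 \sqrt{734669}}{13}$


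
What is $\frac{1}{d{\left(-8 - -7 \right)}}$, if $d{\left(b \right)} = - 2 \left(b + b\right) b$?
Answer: $- \frac{1}{4} \approx -0.25$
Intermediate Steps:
$d{\left(b \right)} = - 4 b^{2}$ ($d{\left(b \right)} = - 2 \cdot 2 b b = - 4 b b = - 4 b^{2}$)
$\frac{1}{d{\left(-8 - -7 \right)}} = \frac{1}{\left(-4\right) \left(-8 - -7\right)^{2}} = \frac{1}{\left(-4\right) \left(-8 + 7\right)^{2}} = \frac{1}{\left(-4\right) \left(-1\right)^{2}} = \frac{1}{\left(-4\right) 1} = \frac{1}{-4} = - \frac{1}{4}$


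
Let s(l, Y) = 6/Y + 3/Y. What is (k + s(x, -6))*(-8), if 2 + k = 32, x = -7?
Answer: -228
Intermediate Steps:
s(l, Y) = 9/Y
k = 30 (k = -2 + 32 = 30)
(k + s(x, -6))*(-8) = (30 + 9/(-6))*(-8) = (30 + 9*(-⅙))*(-8) = (30 - 3/2)*(-8) = (57/2)*(-8) = -228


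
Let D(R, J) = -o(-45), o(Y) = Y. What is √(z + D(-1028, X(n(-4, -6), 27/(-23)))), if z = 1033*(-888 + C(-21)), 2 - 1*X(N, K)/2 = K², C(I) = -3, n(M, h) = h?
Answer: 3*I*√102262 ≈ 959.35*I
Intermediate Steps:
X(N, K) = 4 - 2*K²
D(R, J) = 45 (D(R, J) = -1*(-45) = 45)
z = -920403 (z = 1033*(-888 - 3) = 1033*(-891) = -920403)
√(z + D(-1028, X(n(-4, -6), 27/(-23)))) = √(-920403 + 45) = √(-920358) = 3*I*√102262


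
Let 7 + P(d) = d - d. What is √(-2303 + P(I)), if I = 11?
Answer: I*√2310 ≈ 48.062*I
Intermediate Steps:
P(d) = -7 (P(d) = -7 + (d - d) = -7 + 0 = -7)
√(-2303 + P(I)) = √(-2303 - 7) = √(-2310) = I*√2310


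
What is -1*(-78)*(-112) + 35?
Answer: -8701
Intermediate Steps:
-1*(-78)*(-112) + 35 = 78*(-112) + 35 = -8736 + 35 = -8701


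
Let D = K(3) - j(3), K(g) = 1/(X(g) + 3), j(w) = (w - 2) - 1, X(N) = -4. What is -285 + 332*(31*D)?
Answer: -10577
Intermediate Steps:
j(w) = -3 + w (j(w) = (-2 + w) - 1 = -3 + w)
K(g) = -1 (K(g) = 1/(-4 + 3) = 1/(-1) = -1)
D = -1 (D = -1 - (-3 + 3) = -1 - 1*0 = -1 + 0 = -1)
-285 + 332*(31*D) = -285 + 332*(31*(-1)) = -285 + 332*(-31) = -285 - 10292 = -10577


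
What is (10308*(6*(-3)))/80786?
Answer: -92772/40393 ≈ -2.2967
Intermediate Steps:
(10308*(6*(-3)))/80786 = (10308*(-18))*(1/80786) = -185544*1/80786 = -92772/40393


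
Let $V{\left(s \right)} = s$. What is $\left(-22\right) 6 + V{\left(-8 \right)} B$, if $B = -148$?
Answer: $1052$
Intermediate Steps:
$\left(-22\right) 6 + V{\left(-8 \right)} B = \left(-22\right) 6 - -1184 = -132 + 1184 = 1052$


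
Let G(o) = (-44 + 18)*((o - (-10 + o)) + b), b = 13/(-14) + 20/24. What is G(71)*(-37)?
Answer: 200096/21 ≈ 9528.4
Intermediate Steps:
b = -2/21 (b = 13*(-1/14) + 20*(1/24) = -13/14 + ⅚ = -2/21 ≈ -0.095238)
G(o) = -5408/21 (G(o) = (-44 + 18)*((o - (-10 + o)) - 2/21) = -26*((o + (10 - o)) - 2/21) = -26*(10 - 2/21) = -26*208/21 = -5408/21)
G(71)*(-37) = -5408/21*(-37) = 200096/21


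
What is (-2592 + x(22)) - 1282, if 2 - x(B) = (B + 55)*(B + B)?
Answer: -7260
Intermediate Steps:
x(B) = 2 - 2*B*(55 + B) (x(B) = 2 - (B + 55)*(B + B) = 2 - (55 + B)*2*B = 2 - 2*B*(55 + B))
(-2592 + x(22)) - 1282 = (-2592 + (2 - 110*22 - 2*22**2)) - 1282 = (-2592 + (2 - 2420 - 2*484)) - 1282 = (-2592 + (2 - 2420 - 968)) - 1282 = (-2592 - 3386) - 1282 = -5978 - 1282 = -7260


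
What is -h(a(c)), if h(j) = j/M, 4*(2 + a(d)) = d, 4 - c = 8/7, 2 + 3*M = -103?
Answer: -9/245 ≈ -0.036735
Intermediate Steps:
M = -35 (M = -2/3 + (1/3)*(-103) = -2/3 - 103/3 = -35)
c = 20/7 (c = 4 - 8/7 = 20/7 ≈ 2.8571)
a(d) = -2 + d/4
h(j) = -j/35 (h(j) = j/(-35) = j*(-1/35) = -j/35)
-h(a(c)) = -(-1)*(-2 + (1/4)*(20/7))/35 = -(-1)*(-2 + 5/7)/35 = -(-1)*(-9)/(35*7) = -1*9/245 = -9/245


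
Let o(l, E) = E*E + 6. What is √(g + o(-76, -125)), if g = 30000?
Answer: √45631 ≈ 213.61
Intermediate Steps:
o(l, E) = 6 + E² (o(l, E) = E² + 6 = 6 + E²)
√(g + o(-76, -125)) = √(30000 + (6 + (-125)²)) = √(30000 + (6 + 15625)) = √(30000 + 15631) = √45631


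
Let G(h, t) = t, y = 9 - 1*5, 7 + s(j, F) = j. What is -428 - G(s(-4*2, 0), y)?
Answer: -432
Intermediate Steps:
s(j, F) = -7 + j
y = 4 (y = 9 - 5 = 4)
-428 - G(s(-4*2, 0), y) = -428 - 1*4 = -428 - 4 = -432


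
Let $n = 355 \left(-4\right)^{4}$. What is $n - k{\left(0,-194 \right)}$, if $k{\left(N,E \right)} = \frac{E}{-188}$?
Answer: $\frac{8542623}{94} \approx 90879.0$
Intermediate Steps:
$k{\left(N,E \right)} = - \frac{E}{188}$ ($k{\left(N,E \right)} = E \left(- \frac{1}{188}\right) = - \frac{E}{188}$)
$n = 90880$ ($n = 355 \cdot 256 = 90880$)
$n - k{\left(0,-194 \right)} = 90880 - \left(- \frac{1}{188}\right) \left(-194\right) = 90880 - \frac{97}{94} = \frac{8542623}{94}$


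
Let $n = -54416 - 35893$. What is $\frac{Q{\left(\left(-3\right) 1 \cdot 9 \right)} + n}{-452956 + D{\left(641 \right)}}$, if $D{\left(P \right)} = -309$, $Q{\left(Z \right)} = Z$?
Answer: $\frac{90336}{453265} \approx 0.1993$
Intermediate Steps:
$n = -90309$ ($n = -54416 - 35893 = -90309$)
$\frac{Q{\left(\left(-3\right) 1 \cdot 9 \right)} + n}{-452956 + D{\left(641 \right)}} = \frac{\left(-3\right) 1 \cdot 9 - 90309}{-452956 - 309} = \frac{\left(-3\right) 9 - 90309}{-453265} = \left(-27 - 90309\right) \left(- \frac{1}{453265}\right) = \left(-90336\right) \left(- \frac{1}{453265}\right) = \frac{90336}{453265}$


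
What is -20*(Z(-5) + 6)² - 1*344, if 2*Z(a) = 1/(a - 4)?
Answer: -85109/81 ≈ -1050.7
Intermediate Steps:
Z(a) = 1/(2*(-4 + a)) (Z(a) = 1/(2*(a - 4)) = 1/(2*(-4 + a)))
-20*(Z(-5) + 6)² - 1*344 = -20*(1/(2*(-4 - 5)) + 6)² - 1*344 = -20*((½)/(-9) + 6)² - 344 = -20*((½)*(-⅑) + 6)² - 344 = -20*(-1/18 + 6)² - 344 = -20*(107/18)² - 344 = -20*11449/324 - 344 = -57245/81 - 344 = -85109/81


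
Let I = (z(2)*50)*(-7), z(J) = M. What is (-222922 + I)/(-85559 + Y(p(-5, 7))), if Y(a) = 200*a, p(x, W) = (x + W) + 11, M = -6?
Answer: 220822/82959 ≈ 2.6618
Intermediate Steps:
z(J) = -6
p(x, W) = 11 + W + x (p(x, W) = (W + x) + 11 = 11 + W + x)
I = 2100 (I = -6*50*(-7) = -300*(-7) = 2100)
(-222922 + I)/(-85559 + Y(p(-5, 7))) = (-222922 + 2100)/(-85559 + 200*(11 + 7 - 5)) = -220822/(-85559 + 200*13) = -220822/(-85559 + 2600) = -220822/(-82959) = -220822*(-1/82959) = 220822/82959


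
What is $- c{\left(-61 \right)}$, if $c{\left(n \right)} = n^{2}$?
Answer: $-3721$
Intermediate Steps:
$- c{\left(-61 \right)} = - \left(-61\right)^{2} = \left(-1\right) 3721 = -3721$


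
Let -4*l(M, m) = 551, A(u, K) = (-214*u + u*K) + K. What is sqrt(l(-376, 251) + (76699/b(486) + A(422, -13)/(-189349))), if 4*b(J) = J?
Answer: sqrt(51648906813206685)/10224846 ≈ 22.227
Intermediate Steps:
A(u, K) = K - 214*u + K*u (A(u, K) = (-214*u + K*u) + K = K - 214*u + K*u)
l(M, m) = -551/4 (l(M, m) = -1/4*551 = -551/4)
b(J) = J/4
sqrt(l(-376, 251) + (76699/b(486) + A(422, -13)/(-189349))) = sqrt(-551/4 + (76699/(((1/4)*486)) + (-13 - 214*422 - 13*422)/(-189349))) = sqrt(-551/4 + (76699/(243/2) + (-13 - 90308 - 5486)*(-1/189349))) = sqrt(-551/4 + (76699*(2/243) - 95807*(-1/189349))) = sqrt(-551/4 + (153398/243 + 95807/189349)) = sqrt(-551/4 + 29069039003/46011807) = sqrt(90923650355/184047228) = sqrt(51648906813206685)/10224846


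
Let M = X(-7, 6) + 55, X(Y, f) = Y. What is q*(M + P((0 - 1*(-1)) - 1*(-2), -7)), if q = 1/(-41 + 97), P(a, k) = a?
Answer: 51/56 ≈ 0.91071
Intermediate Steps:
M = 48 (M = -7 + 55 = 48)
q = 1/56 ≈ 0.017857
q*(M + P((0 - 1*(-1)) - 1*(-2), -7)) = (48 + ((0 - 1*(-1)) - 1*(-2)))/56 = (48 + ((0 + 1) + 2))/56 = (48 + (1 + 2))/56 = (48 + 3)/56 = (1/56)*51 = 51/56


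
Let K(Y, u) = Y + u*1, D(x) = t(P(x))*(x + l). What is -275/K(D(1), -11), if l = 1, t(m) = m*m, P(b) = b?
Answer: 275/9 ≈ 30.556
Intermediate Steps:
t(m) = m²
D(x) = x²*(1 + x) (D(x) = x²*(x + 1) = x²*(1 + x))
K(Y, u) = Y + u
-275/K(D(1), -11) = -275/(1²*(1 + 1) - 11) = -275/(1*2 - 11) = -275/(2 - 11) = -275/(-9) = -275*(-⅑) = 275/9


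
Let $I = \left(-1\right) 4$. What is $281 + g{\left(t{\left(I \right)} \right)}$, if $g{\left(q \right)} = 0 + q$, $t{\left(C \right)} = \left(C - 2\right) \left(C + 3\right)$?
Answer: $287$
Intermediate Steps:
$I = -4$
$t{\left(C \right)} = \left(-2 + C\right) \left(3 + C\right)$
$g{\left(q \right)} = q$
$281 + g{\left(t{\left(I \right)} \right)} = 281 - \left(10 - 16\right) = 281 - -6 = 281 + 6 = 287$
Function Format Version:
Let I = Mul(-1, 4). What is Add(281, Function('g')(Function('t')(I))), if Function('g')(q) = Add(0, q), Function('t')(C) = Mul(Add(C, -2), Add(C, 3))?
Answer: 287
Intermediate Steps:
I = -4
Function('t')(C) = Mul(Add(-2, C), Add(3, C))
Function('g')(q) = q
Add(281, Function('g')(Function('t')(I))) = Add(281, Add(-6, -4, Pow(-4, 2))) = Add(281, Add(-6, -4, 16)) = Add(281, 6) = 287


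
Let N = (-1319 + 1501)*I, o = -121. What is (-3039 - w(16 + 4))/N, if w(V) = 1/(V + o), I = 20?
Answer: -153469/183820 ≈ -0.83489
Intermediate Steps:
w(V) = 1/(-121 + V) (w(V) = 1/(V - 121) = 1/(-121 + V))
N = 3640 (N = (-1319 + 1501)*20 = 182*20 = 3640)
(-3039 - w(16 + 4))/N = (-3039 - 1/(-121 + (16 + 4)))/3640 = (-3039 - 1/(-121 + 20))*(1/3640) = (-3039 - 1/(-101))*(1/3640) = (-3039 - 1*(-1/101))*(1/3640) = (-3039 + 1/101)*(1/3640) = -306938/101*1/3640 = -153469/183820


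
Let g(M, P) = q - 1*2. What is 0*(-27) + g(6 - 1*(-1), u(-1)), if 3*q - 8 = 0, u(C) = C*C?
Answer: ⅔ ≈ 0.66667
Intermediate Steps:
u(C) = C²
q = 8/3 (q = 8/3 + (⅓)*0 = 8/3 + 0 = 8/3 ≈ 2.6667)
g(M, P) = ⅔ (g(M, P) = 8/3 - 1*2 = 8/3 - 2 = ⅔)
0*(-27) + g(6 - 1*(-1), u(-1)) = 0*(-27) + ⅔ = 0 + ⅔ = ⅔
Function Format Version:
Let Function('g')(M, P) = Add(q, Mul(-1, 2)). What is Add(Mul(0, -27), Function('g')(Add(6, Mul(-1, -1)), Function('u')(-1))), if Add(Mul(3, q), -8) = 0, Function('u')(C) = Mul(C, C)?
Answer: Rational(2, 3) ≈ 0.66667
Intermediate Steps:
Function('u')(C) = Pow(C, 2)
q = Rational(8, 3) (q = Add(Rational(8, 3), Mul(Rational(1, 3), 0)) = Add(Rational(8, 3), 0) = Rational(8, 3) ≈ 2.6667)
Function('g')(M, P) = Rational(2, 3) (Function('g')(M, P) = Add(Rational(8, 3), Mul(-1, 2)) = Add(Rational(8, 3), -2) = Rational(2, 3))
Add(Mul(0, -27), Function('g')(Add(6, Mul(-1, -1)), Function('u')(-1))) = Add(Mul(0, -27), Rational(2, 3)) = Add(0, Rational(2, 3)) = Rational(2, 3)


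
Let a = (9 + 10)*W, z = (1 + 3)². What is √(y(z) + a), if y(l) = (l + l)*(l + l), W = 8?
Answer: 14*√6 ≈ 34.293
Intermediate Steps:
z = 16 (z = 4² = 16)
a = 152 (a = (9 + 10)*8 = 19*8 = 152)
y(l) = 4*l² (y(l) = (2*l)*(2*l) = 4*l²)
√(y(z) + a) = √(4*16² + 152) = √(4*256 + 152) = √(1024 + 152) = √1176 = 14*√6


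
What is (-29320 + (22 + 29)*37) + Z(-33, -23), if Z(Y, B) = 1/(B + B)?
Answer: -1261919/46 ≈ -27433.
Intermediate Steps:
Z(Y, B) = 1/(2*B)
(-29320 + (22 + 29)*37) + Z(-33, -23) = (-29320 + (22 + 29)*37) + (½)/(-23) = (-29320 + 51*37) + (½)*(-1/23) = (-29320 + 1887) - 1/46 = -27433 - 1/46 = -1261919/46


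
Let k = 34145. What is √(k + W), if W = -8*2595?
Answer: √13385 ≈ 115.69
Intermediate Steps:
W = -20760
√(k + W) = √(34145 - 20760) = √13385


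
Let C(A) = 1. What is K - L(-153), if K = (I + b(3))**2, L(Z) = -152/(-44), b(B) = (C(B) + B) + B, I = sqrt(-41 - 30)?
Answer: -280/11 + 14*I*sqrt(71) ≈ -25.455 + 117.97*I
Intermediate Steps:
I = I*sqrt(71) (I = sqrt(-71) = I*sqrt(71) ≈ 8.4261*I)
b(B) = 1 + 2*B (b(B) = (1 + B) + B = 1 + 2*B)
L(Z) = 38/11 (L(Z) = -152*(-1/44) = 38/11)
K = (7 + I*sqrt(71))**2 (K = (I*sqrt(71) + (1 + 2*3))**2 = (I*sqrt(71) + (1 + 6))**2 = (I*sqrt(71) + 7)**2 = (7 + I*sqrt(71))**2 ≈ -22.0 + 117.97*I)
K - L(-153) = (7 + I*sqrt(71))**2 - 1*38/11 = (7 + I*sqrt(71))**2 - 38/11 = -38/11 + (7 + I*sqrt(71))**2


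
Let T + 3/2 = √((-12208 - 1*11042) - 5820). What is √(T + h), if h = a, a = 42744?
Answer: √(170970 + 12*I*√3230)/2 ≈ 206.74 + 0.41235*I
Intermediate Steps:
h = 42744
T = -3/2 + 3*I*√3230 (T = -3/2 + √((-12208 - 1*11042) - 5820) = -3/2 + √((-12208 - 11042) - 5820) = -3/2 + √(-23250 - 5820) = -3/2 + √(-29070) = -3/2 + 3*I*√3230 ≈ -1.5 + 170.5*I)
√(T + h) = √((-3/2 + 3*I*√3230) + 42744) = √(85485/2 + 3*I*√3230)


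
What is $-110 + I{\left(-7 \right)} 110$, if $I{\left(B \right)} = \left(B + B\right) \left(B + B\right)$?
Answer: $21450$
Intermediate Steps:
$I{\left(B \right)} = 4 B^{2}$ ($I{\left(B \right)} = 2 B 2 B = 4 B^{2}$)
$-110 + I{\left(-7 \right)} 110 = -110 + 4 \left(-7\right)^{2} \cdot 110 = -110 + 4 \cdot 49 \cdot 110 = -110 + 196 \cdot 110 = -110 + 21560 = 21450$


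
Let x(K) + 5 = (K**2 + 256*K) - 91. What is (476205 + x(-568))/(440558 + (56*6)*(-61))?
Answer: 653325/420062 ≈ 1.5553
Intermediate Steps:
x(K) = -96 + K**2 + 256*K (x(K) = -5 + ((K**2 + 256*K) - 91) = -5 + (-91 + K**2 + 256*K) = -96 + K**2 + 256*K)
(476205 + x(-568))/(440558 + (56*6)*(-61)) = (476205 + (-96 + (-568)**2 + 256*(-568)))/(440558 + (56*6)*(-61)) = (476205 + (-96 + 322624 - 145408))/(440558 + 336*(-61)) = (476205 + 177120)/(440558 - 20496) = 653325/420062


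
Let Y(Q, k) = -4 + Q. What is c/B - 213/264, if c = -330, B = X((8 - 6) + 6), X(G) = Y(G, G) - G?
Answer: 7189/88 ≈ 81.693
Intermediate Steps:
X(G) = -4 (X(G) = (-4 + G) - G = -4)
B = -4
c/B - 213/264 = -330/(-4) - 213/264 = -330*(-¼) - 213*1/264 = 165/2 - 71/88 = 7189/88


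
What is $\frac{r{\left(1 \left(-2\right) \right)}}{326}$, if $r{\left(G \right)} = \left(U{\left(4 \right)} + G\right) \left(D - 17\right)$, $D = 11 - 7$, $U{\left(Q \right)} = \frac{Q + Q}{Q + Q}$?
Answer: $\frac{13}{326} \approx 0.039877$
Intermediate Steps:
$U{\left(Q \right)} = 1$ ($U{\left(Q \right)} = \frac{2 Q}{2 Q} = 2 Q \frac{1}{2 Q} = 1$)
$D = 4$ ($D = 11 - 7 = 4$)
$r{\left(G \right)} = -13 - 13 G$ ($r{\left(G \right)} = \left(1 + G\right) \left(4 - 17\right) = \left(1 + G\right) \left(-13\right) = -13 - 13 G$)
$\frac{r{\left(1 \left(-2\right) \right)}}{326} = \frac{-13 - 13 \cdot 1 \left(-2\right)}{326} = \frac{-13 - -26}{326} = \frac{-13 + 26}{326} = \frac{1}{326} \cdot 13 = \frac{13}{326}$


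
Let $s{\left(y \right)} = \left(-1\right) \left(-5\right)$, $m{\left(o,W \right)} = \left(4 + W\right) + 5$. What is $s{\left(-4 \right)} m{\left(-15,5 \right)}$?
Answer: $70$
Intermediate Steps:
$m{\left(o,W \right)} = 9 + W$
$s{\left(y \right)} = 5$
$s{\left(-4 \right)} m{\left(-15,5 \right)} = 5 \left(9 + 5\right) = 5 \cdot 14 = 70$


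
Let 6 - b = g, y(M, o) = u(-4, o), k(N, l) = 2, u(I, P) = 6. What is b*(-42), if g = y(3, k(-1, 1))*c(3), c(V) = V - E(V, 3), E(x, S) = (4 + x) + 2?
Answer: -1764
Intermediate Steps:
E(x, S) = 6 + x
c(V) = -6 (c(V) = V - (6 + V) = V + (-6 - V) = -6)
y(M, o) = 6
g = -36 (g = 6*(-6) = -36)
b = 42 (b = 6 - 1*(-36) = 6 + 36 = 42)
b*(-42) = 42*(-42) = -1764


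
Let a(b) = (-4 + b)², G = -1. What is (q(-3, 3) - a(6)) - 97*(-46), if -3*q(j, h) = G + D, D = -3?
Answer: 13378/3 ≈ 4459.3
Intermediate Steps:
q(j, h) = 4/3 (q(j, h) = -(-1 - 3)/3 = -⅓*(-4) = 4/3)
(q(-3, 3) - a(6)) - 97*(-46) = (4/3 - (-4 + 6)²) - 97*(-46) = (4/3 - 1*2²) + 4462 = (4/3 - 1*4) + 4462 = (4/3 - 4) + 4462 = -8/3 + 4462 = 13378/3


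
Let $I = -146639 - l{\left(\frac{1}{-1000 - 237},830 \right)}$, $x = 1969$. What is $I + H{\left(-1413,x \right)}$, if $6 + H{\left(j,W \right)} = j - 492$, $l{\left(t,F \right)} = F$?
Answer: $-149380$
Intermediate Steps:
$H{\left(j,W \right)} = -498 + j$ ($H{\left(j,W \right)} = -6 + \left(j - 492\right) = -6 + \left(-492 + j\right) = -498 + j$)
$I = -147469$ ($I = -146639 - 830 = -147469$)
$I + H{\left(-1413,x \right)} = -147469 - 1911 = -149380$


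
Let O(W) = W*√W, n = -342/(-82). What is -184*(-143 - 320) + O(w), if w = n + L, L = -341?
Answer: 85192 - 13810*I*√566210/1681 ≈ 85192.0 - 6181.8*I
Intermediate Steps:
n = 171/41 (n = -342*(-1/82) = 171/41 ≈ 4.1707)
w = -13810/41 (w = 171/41 - 341 = -13810/41 ≈ -336.83)
O(W) = W^(3/2)
-184*(-143 - 320) + O(w) = -184*(-143 - 320) + (-13810/41)^(3/2) = -184*(-463) - 13810*I*√566210/1681 = 85192 - 13810*I*√566210/1681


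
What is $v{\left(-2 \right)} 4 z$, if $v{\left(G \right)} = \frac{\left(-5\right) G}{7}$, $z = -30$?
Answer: $- \frac{1200}{7} \approx -171.43$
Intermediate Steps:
$v{\left(G \right)} = - \frac{5 G}{7}$ ($v{\left(G \right)} = - 5 G \frac{1}{7} = - \frac{5 G}{7}$)
$v{\left(-2 \right)} 4 z = \left(- \frac{5}{7}\right) \left(-2\right) 4 \left(-30\right) = \frac{10}{7} \cdot 4 \left(-30\right) = \frac{40}{7} \left(-30\right) = - \frac{1200}{7}$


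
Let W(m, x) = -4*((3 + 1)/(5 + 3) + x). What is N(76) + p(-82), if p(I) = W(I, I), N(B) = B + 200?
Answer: 602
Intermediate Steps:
N(B) = 200 + B
W(m, x) = -2 - 4*x (W(m, x) = -4*(4/8 + x) = -4*(4*(⅛) + x) = -4*(½ + x) = -2 - 4*x)
p(I) = -2 - 4*I
N(76) + p(-82) = (200 + 76) + (-2 - 4*(-82)) = 276 + (-2 + 328) = 276 + 326 = 602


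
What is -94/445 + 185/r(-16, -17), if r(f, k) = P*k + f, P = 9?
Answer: -98211/75205 ≈ -1.3059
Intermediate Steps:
r(f, k) = f + 9*k (r(f, k) = 9*k + f = f + 9*k)
-94/445 + 185/r(-16, -17) = -94/445 + 185/(-16 + 9*(-17)) = -94*1/445 + 185/(-16 - 153) = -94/445 + 185/(-169) = -94/445 + 185*(-1/169) = -94/445 - 185/169 = -98211/75205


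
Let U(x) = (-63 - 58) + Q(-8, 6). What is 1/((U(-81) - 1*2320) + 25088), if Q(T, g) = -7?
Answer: 1/22640 ≈ 4.4170e-5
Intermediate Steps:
U(x) = -128 (U(x) = (-63 - 58) - 7 = -121 - 7 = -128)
1/((U(-81) - 1*2320) + 25088) = 1/((-128 - 1*2320) + 25088) = 1/((-128 - 2320) + 25088) = 1/(-2448 + 25088) = 1/22640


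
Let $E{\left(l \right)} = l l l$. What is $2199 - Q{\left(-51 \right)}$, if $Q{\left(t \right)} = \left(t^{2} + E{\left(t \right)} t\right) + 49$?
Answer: $-6765652$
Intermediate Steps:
$E{\left(l \right)} = l^{3}$ ($E{\left(l \right)} = l^{2} l = l^{3}$)
$Q{\left(t \right)} = 49 + t^{2} + t^{4}$ ($Q{\left(t \right)} = \left(t^{2} + t^{3} t\right) + 49 = \left(t^{2} + t^{4}\right) + 49 = 49 + t^{2} + t^{4}$)
$2199 - Q{\left(-51 \right)} = 2199 - \left(49 + \left(-51\right)^{2} + \left(-51\right)^{4}\right) = 2199 - \left(49 + 2601 + 6765201\right) = 2199 - 6767851 = -6765652$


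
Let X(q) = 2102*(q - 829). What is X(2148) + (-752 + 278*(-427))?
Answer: 2653080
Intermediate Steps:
X(q) = -1742558 + 2102*q (X(q) = 2102*(-829 + q) = -1742558 + 2102*q)
X(2148) + (-752 + 278*(-427)) = (-1742558 + 2102*2148) + (-752 + 278*(-427)) = (-1742558 + 4515096) + (-752 - 118706) = 2772538 - 119458 = 2653080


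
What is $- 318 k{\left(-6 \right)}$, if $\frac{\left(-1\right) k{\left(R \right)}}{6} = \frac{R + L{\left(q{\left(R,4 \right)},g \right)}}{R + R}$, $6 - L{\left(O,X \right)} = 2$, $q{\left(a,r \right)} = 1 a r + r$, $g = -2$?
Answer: $318$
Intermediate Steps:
$q{\left(a,r \right)} = r + a r$ ($q{\left(a,r \right)} = a r + r = r + a r$)
$L{\left(O,X \right)} = 4$ ($L{\left(O,X \right)} = 6 - 2 = 4$)
$k{\left(R \right)} = - \frac{3 \left(4 + R\right)}{R}$ ($k{\left(R \right)} = - 6 \frac{R + 4}{R + R} = - 6 \frac{4 + R}{2 R} = - \frac{3 \left(4 + R\right)}{R}$)
$- 318 k{\left(-6 \right)} = - 318 \left(-3 - \frac{12}{-6}\right) = - 318 \left(-3 - -2\right) = - 318 \left(-3 + 2\right) = \left(-318\right) \left(-1\right) = 318$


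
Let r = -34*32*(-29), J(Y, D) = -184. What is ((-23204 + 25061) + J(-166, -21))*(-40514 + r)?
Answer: -14993426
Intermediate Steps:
r = 31552 (r = -1088*(-29) = 31552)
((-23204 + 25061) + J(-166, -21))*(-40514 + r) = ((-23204 + 25061) - 184)*(-40514 + 31552) = (1857 - 184)*(-8962) = 1673*(-8962) = -14993426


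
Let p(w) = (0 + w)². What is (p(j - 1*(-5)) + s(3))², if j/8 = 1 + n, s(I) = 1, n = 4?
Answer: 4104676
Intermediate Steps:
j = 40 (j = 8*(1 + 4) = 8*5 = 40)
p(w) = w²
(p(j - 1*(-5)) + s(3))² = ((40 - 1*(-5))² + 1)² = ((40 + 5)² + 1)² = (45² + 1)² = (2025 + 1)² = 2026² = 4104676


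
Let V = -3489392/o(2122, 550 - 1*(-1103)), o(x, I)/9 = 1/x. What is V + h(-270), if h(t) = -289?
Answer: -7404492425/9 ≈ -8.2272e+8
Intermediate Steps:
o(x, I) = 9/x
V = -7404489824/9 (V = -3489392/(9/2122) = -3489392/(9*(1/2122)) = -3489392/9/2122 = -3489392*2122/9 = -7404489824/9 ≈ -8.2272e+8)
V + h(-270) = -7404489824/9 - 289 = -7404492425/9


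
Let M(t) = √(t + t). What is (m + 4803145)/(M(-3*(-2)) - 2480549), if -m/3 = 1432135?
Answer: -1256993400260/6153123341389 - 1013480*√3/6153123341389 ≈ -0.20429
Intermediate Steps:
m = -4296405 (m = -3*1432135 = -4296405)
M(t) = √2*√t (M(t) = √(2*t) = √2*√t)
(m + 4803145)/(M(-3*(-2)) - 2480549) = (-4296405 + 4803145)/(√2*√(-3*(-2)) - 2480549) = 506740/(√2*√6 - 2480549) = 506740/(2*√3 - 2480549) = 506740/(-2480549 + 2*√3)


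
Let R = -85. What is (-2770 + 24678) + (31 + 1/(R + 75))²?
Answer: 2286281/100 ≈ 22863.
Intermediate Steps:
(-2770 + 24678) + (31 + 1/(R + 75))² = (-2770 + 24678) + (31 + 1/(-85 + 75))² = 21908 + (31 + 1/(-10))² = 21908 + (31 - ⅒)² = 21908 + (309/10)² = 21908 + 95481/100 = 2286281/100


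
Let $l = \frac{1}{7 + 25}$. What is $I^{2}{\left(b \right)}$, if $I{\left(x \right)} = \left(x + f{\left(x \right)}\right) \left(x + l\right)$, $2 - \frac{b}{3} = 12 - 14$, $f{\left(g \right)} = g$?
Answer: $\frac{1334025}{16} \approx 83377.0$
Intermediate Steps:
$l = \frac{1}{32} \approx 0.03125$
$b = 12$ ($b = 6 - 3 \left(12 - 14\right) = 6 - -6 = 6 + 6 = 12$)
$I{\left(x \right)} = 2 x \left(\frac{1}{32} + x\right)$ ($I{\left(x \right)} = \left(x + x\right) \left(x + \frac{1}{32}\right) = 2 x \left(\frac{1}{32} + x\right)$)
$I^{2}{\left(b \right)} = \left(\frac{1}{16} \cdot 12 \left(1 + 32 \cdot 12\right)\right)^{2} = \left(\frac{1}{16} \cdot 12 \left(1 + 384\right)\right)^{2} = \left(\frac{1}{16} \cdot 12 \cdot 385\right)^{2} = \left(\frac{1155}{4}\right)^{2} = \frac{1334025}{16}$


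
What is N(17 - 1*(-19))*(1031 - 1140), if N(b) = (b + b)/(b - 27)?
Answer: -872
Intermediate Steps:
N(b) = 2*b/(-27 + b) (N(b) = (2*b)/(-27 + b) = 2*b/(-27 + b))
N(17 - 1*(-19))*(1031 - 1140) = (2*(17 - 1*(-19))/(-27 + (17 - 1*(-19))))*(1031 - 1140) = (2*(17 + 19)/(-27 + (17 + 19)))*(-109) = (2*36/(-27 + 36))*(-109) = (2*36/9)*(-109) = (2*36*(⅑))*(-109) = 8*(-109) = -872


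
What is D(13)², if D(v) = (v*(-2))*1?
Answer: 676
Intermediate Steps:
D(v) = -2*v (D(v) = -2*v*1 = -2*v)
D(13)² = (-2*13)² = (-26)² = 676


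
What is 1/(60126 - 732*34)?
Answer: 1/35238 ≈ 2.8378e-5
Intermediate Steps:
1/(60126 - 732*34) = 1/(60126 - 24888) = 1/35238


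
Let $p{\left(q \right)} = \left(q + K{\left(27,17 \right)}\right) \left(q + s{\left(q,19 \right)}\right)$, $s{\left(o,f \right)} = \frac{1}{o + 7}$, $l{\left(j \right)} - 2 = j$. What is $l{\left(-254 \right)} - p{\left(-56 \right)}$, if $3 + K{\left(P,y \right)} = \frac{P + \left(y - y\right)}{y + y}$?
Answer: $- \frac{5852187}{1666} \approx -3512.7$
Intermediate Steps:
$l{\left(j \right)} = 2 + j$
$s{\left(o,f \right)} = \frac{1}{7 + o}$
$K{\left(P,y \right)} = -3 + \frac{P}{2 y}$ ($K{\left(P,y \right)} = -3 + \frac{P + \left(y - y\right)}{y + y} = -3 + \frac{P + 0}{2 y} = -3 + P \frac{1}{2 y} = -3 + \frac{P}{2 y}$)
$p{\left(q \right)} = \left(- \frac{75}{34} + q\right) \left(q + \frac{1}{7 + q}\right)$ ($p{\left(q \right)} = \left(q - \left(3 - \frac{27}{2 \cdot 17}\right)\right) \left(q + \frac{1}{7 + q}\right) = \left(q - \left(3 - \frac{27}{34}\right)\right) \left(q + \frac{1}{7 + q}\right) = \left(q + \left(-3 + \frac{27}{34}\right)\right) \left(q + \frac{1}{7 + q}\right) = \left(q - \frac{75}{34}\right) \left(q + \frac{1}{7 + q}\right) = \left(- \frac{75}{34} + q\right) \left(q + \frac{1}{7 + q}\right)$)
$l{\left(-254 \right)} - p{\left(-56 \right)} = \left(2 - 254\right) - \frac{-75 - -27496 + 34 \left(-56\right)^{3} + 163 \left(-56\right)^{2}}{34 \left(7 - 56\right)} = -252 - \frac{-75 + 27496 + 34 \left(-175616\right) + 163 \cdot 3136}{34 \left(-49\right)} = -252 - \frac{1}{34} \left(- \frac{1}{49}\right) \left(-75 + 27496 - 5970944 + 511168\right) = -252 - \frac{1}{34} \left(- \frac{1}{49}\right) \left(-5432355\right) = -252 - \frac{5432355}{1666} = - \frac{5852187}{1666}$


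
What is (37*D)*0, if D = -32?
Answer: 0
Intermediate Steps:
(37*D)*0 = (37*(-32))*0 = -1184*0 = 0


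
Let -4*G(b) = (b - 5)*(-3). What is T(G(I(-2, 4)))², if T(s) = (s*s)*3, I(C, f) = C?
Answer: 1750329/256 ≈ 6837.2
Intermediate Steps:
G(b) = -15/4 + 3*b/4 (G(b) = -(b - 5)*(-3)/4 = -(-5 + b)*(-3)/4 = -(15 - 3*b)/4 = -15/4 + 3*b/4)
T(s) = 3*s² (T(s) = s²*3 = 3*s²)
T(G(I(-2, 4)))² = (3*(-15/4 + (¾)*(-2))²)² = (3*(-15/4 - 3/2)²)² = (3*(-21/4)²)² = (3*(441/16))² = (1323/16)² = 1750329/256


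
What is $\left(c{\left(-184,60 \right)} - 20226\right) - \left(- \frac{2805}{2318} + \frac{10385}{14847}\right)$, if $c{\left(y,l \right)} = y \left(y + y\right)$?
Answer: $\frac{1634264693561}{34415346} \approx 47487.0$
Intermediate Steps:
$c{\left(y,l \right)} = 2 y^{2}$ ($c{\left(y,l \right)} = y 2 y = 2 y^{2}$)
$\left(c{\left(-184,60 \right)} - 20226\right) - \left(- \frac{2805}{2318} + \frac{10385}{14847}\right) = \left(2 \left(-184\right)^{2} - 20226\right) - \left(- \frac{2805}{2318} + \frac{10385}{14847}\right) = \left(2 \cdot 33856 - 20226\right) - - \frac{17573405}{34415346} = \left(67712 - 20226\right) + \left(- \frac{10385}{14847} + \frac{2805}{2318}\right) = 47486 + \frac{17573405}{34415346} = \frac{1634264693561}{34415346}$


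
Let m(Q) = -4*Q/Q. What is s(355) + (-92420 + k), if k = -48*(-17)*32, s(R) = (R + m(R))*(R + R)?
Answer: 182902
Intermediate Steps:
m(Q) = -4 (m(Q) = -4*1 = -4)
s(R) = 2*R*(-4 + R) (s(R) = (R - 4)*(R + R) = (-4 + R)*(2*R) = 2*R*(-4 + R))
k = 26112 (k = 816*32 = 26112)
s(355) + (-92420 + k) = 2*355*(-4 + 355) + (-92420 + 26112) = 2*355*351 - 66308 = 249210 - 66308 = 182902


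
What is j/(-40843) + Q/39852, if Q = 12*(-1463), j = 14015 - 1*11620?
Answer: -67707104/135639603 ≈ -0.49917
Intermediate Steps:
j = 2395 (j = 14015 - 11620 = 2395)
Q = -17556
j/(-40843) + Q/39852 = 2395/(-40843) - 17556/39852 = 2395*(-1/40843) - 17556*1/39852 = -2395/40843 - 1463/3321 = -67707104/135639603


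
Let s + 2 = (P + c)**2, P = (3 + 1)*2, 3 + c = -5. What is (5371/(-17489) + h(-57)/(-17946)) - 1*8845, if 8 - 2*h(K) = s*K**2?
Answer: -2776223698613/313857594 ≈ -8845.5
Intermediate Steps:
c = -8 (c = -3 - 5 = -8)
P = 8 (P = 4*2 = 8)
s = -2 (s = -2 + (8 - 8)**2 = -2 + 0**2 = -2 + 0 = -2)
h(K) = 4 + K**2 (h(K) = 4 - (-1)*K**2 = 4 + K**2)
(5371/(-17489) + h(-57)/(-17946)) - 1*8845 = (5371/(-17489) + (4 + (-57)**2)/(-17946)) - 1*8845 = (5371*(-1/17489) + (4 + 3249)*(-1/17946)) - 8845 = (-5371/17489 + 3253*(-1/17946)) - 8845 = (-5371/17489 - 3253/17946) - 8845 = -153279683/313857594 - 8845 = -2776223698613/313857594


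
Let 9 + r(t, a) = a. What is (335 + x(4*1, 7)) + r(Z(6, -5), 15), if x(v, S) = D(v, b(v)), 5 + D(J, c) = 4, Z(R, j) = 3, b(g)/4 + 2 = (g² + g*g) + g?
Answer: 340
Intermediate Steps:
b(g) = -8 + 4*g + 8*g² (b(g) = -8 + 4*((g² + g*g) + g) = -8 + 4*((g² + g²) + g) = -8 + 4*(2*g² + g) = -8 + 4*(g + 2*g²) = -8 + (4*g + 8*g²) = -8 + 4*g + 8*g²)
D(J, c) = -1 (D(J, c) = -5 + 4 = -1)
x(v, S) = -1
r(t, a) = -9 + a
(335 + x(4*1, 7)) + r(Z(6, -5), 15) = (335 - 1) + (-9 + 15) = 334 + 6 = 340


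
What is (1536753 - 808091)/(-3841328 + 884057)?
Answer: -728662/2957271 ≈ -0.24640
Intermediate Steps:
(1536753 - 808091)/(-3841328 + 884057) = 728662/(-2957271) = 728662*(-1/2957271) = -728662/2957271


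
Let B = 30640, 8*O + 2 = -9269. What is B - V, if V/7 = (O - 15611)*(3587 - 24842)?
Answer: -19960601695/8 ≈ -2.4951e+9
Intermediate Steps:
O = -9271/8 (O = -1/4 + (1/8)*(-9269) = -1/4 - 9269/8 = -9271/8 ≈ -1158.9)
V = 19960846815/8 (V = 7*((-9271/8 - 15611)*(3587 - 24842)) = 7*(-134159/8*(-21255)) = 7*(2851549545/8) = 19960846815/8 ≈ 2.4951e+9)
B - V = 30640 - 1*19960846815/8 = 30640 - 19960846815/8 = -19960601695/8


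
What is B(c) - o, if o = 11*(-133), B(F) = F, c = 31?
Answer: 1494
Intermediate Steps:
o = -1463
B(c) - o = 31 - 1*(-1463) = 31 + 1463 = 1494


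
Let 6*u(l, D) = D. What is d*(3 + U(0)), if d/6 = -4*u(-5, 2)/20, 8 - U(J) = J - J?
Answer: -22/5 ≈ -4.4000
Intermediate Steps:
U(J) = 8 (U(J) = 8 - (J - J) = 8 - 1*0 = 8 + 0 = 8)
u(l, D) = D/6
d = -⅖ (d = 6*(-4*(⅙)*2/20) = 6*(-4/(3*20)) = 6*(-4*1/60) = 6*(-1/15) = -⅖ ≈ -0.40000)
d*(3 + U(0)) = -2*(3 + 8)/5 = -⅖*11 = -22/5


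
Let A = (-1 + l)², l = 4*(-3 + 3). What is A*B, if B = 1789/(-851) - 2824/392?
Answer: -388064/41699 ≈ -9.3063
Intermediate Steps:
l = 0 (l = 4*0 = 0)
B = -388064/41699 (B = 1789*(-1/851) - 2824*1/392 = -1789/851 - 353/49 = -388064/41699 ≈ -9.3063)
A = 1 (A = (-1 + 0)² = (-1)² = 1)
A*B = 1*(-388064/41699) = -388064/41699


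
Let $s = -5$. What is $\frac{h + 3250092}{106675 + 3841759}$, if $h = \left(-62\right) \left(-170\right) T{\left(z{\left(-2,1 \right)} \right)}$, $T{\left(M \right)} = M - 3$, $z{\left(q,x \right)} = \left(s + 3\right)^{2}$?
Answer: $\frac{1630316}{1974217} \approx 0.8258$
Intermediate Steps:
$z{\left(q,x \right)} = 4$ ($z{\left(q,x \right)} = \left(-5 + 3\right)^{2} = \left(-2\right)^{2} = 4$)
$T{\left(M \right)} = -3 + M$ ($T{\left(M \right)} = M - 3 = -3 + M$)
$h = 10540$ ($h = \left(-62\right) \left(-170\right) \left(-3 + 4\right) = 10540 \cdot 1 = 10540$)
$\frac{h + 3250092}{106675 + 3841759} = \frac{10540 + 3250092}{106675 + 3841759} = \frac{3260632}{3948434} = 3260632 \cdot \frac{1}{3948434} = \frac{1630316}{1974217}$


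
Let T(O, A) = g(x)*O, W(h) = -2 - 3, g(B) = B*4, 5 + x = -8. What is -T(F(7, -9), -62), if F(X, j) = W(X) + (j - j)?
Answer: -260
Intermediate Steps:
x = -13 (x = -5 - 8 = -13)
g(B) = 4*B
W(h) = -5
F(X, j) = -5 (F(X, j) = -5 + (j - j) = -5 + 0 = -5)
T(O, A) = -52*O (T(O, A) = (4*(-13))*O = -52*O)
-T(F(7, -9), -62) = -(-52)*(-5) = -1*260 = -260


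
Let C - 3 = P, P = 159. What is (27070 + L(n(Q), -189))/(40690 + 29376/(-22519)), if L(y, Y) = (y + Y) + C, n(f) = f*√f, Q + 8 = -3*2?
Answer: 608981317/916268734 - 157633*I*√14/458134367 ≈ 0.66463 - 0.0012874*I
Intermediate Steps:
Q = -14 (Q = -8 - 3*2 = -8 - 6 = -14)
C = 162 (C = 3 + 159 = 162)
n(f) = f^(3/2)
L(y, Y) = 162 + Y + y (L(y, Y) = (y + Y) + 162 = (Y + y) + 162 = 162 + Y + y)
(27070 + L(n(Q), -189))/(40690 + 29376/(-22519)) = (27070 + (162 - 189 + (-14)^(3/2)))/(40690 + 29376/(-22519)) = (27070 + (162 - 189 - 14*I*√14))/(40690 + 29376*(-1/22519)) = (27070 + (-27 - 14*I*√14))/(40690 - 29376/22519) = (27043 - 14*I*√14)/(916268734/22519) = (27043 - 14*I*√14)*(22519/916268734) = 608981317/916268734 - 157633*I*√14/458134367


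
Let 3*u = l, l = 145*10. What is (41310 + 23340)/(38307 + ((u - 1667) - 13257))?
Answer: 193950/71599 ≈ 2.7088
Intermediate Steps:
l = 1450
u = 1450/3 (u = (⅓)*1450 = 1450/3 ≈ 483.33)
(41310 + 23340)/(38307 + ((u - 1667) - 13257)) = (41310 + 23340)/(38307 + ((1450/3 - 1667) - 13257)) = 64650/(38307 + (-3551/3 - 13257)) = 64650/(38307 - 43322/3) = 64650/(71599/3) = 64650*(3/71599) = 193950/71599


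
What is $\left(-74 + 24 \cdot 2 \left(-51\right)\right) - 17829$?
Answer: $-20351$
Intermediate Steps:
$\left(-74 + 24 \cdot 2 \left(-51\right)\right) - 17829 = \left(-74 + 48 \left(-51\right)\right) - 17829 = \left(-74 - 2448\right) - 17829 = -2522 - 17829 = -20351$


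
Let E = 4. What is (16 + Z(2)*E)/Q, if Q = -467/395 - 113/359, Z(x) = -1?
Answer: -425415/53072 ≈ -8.0158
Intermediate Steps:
Q = -212288/141805 (Q = -467*1/395 - 113*1/359 = -467/395 - 113/359 = -212288/141805 ≈ -1.4970)
(16 + Z(2)*E)/Q = (16 - 1*4)/(-212288/141805) = (16 - 4)*(-141805/212288) = 12*(-141805/212288) = -425415/53072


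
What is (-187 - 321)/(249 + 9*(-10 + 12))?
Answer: -508/267 ≈ -1.9026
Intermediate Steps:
(-187 - 321)/(249 + 9*(-10 + 12)) = -508/(249 + 9*2) = -508/(249 + 18) = -508/267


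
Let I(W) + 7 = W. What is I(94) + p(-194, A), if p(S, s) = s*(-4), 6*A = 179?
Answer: -97/3 ≈ -32.333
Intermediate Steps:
A = 179/6 (A = (⅙)*179 = 179/6 ≈ 29.833)
I(W) = -7 + W
p(S, s) = -4*s
I(94) + p(-194, A) = (-7 + 94) - 4*179/6 = 87 - 358/3 = -97/3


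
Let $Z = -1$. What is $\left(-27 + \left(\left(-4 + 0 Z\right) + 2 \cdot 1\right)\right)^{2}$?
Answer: $841$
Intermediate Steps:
$\left(-27 + \left(\left(-4 + 0 Z\right) + 2 \cdot 1\right)\right)^{2} = \left(-27 + \left(\left(-4 + 0 \left(-1\right)\right) + 2 \cdot 1\right)\right)^{2} = \left(-27 + \left(\left(-4 + 0\right) + 2\right)\right)^{2} = \left(-27 + \left(-4 + 2\right)\right)^{2} = \left(-27 - 2\right)^{2} = \left(-29\right)^{2} = 841$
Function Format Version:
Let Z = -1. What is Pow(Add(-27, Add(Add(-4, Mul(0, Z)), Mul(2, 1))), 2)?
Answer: 841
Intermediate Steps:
Pow(Add(-27, Add(Add(-4, Mul(0, Z)), Mul(2, 1))), 2) = Pow(Add(-27, Add(Add(-4, Mul(0, -1)), Mul(2, 1))), 2) = Pow(Add(-27, Add(Add(-4, 0), 2)), 2) = Pow(Add(-27, Add(-4, 2)), 2) = Pow(Add(-27, -2), 2) = Pow(-29, 2) = 841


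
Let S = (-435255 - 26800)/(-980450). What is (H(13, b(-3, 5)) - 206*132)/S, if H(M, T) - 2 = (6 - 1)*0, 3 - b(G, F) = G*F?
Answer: -5331687100/92411 ≈ -57695.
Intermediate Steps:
b(G, F) = 3 - F*G (b(G, F) = 3 - G*F = 3 - F*G)
H(M, T) = 2 (H(M, T) = 2 + (6 - 1)*0 = 2 + 5*0 = 2 + 0 = 2)
S = 92411/196090 (S = -462055*(-1/980450) = 92411/196090 ≈ 0.47127)
(H(13, b(-3, 5)) - 206*132)/S = (2 - 206*132)/(92411/196090) = (2 - 27192)*(196090/92411) = -27190*196090/92411 = -5331687100/92411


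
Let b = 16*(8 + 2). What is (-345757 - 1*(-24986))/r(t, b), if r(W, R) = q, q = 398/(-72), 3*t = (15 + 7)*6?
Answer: 11547756/199 ≈ 58029.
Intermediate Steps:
b = 160 (b = 16*10 = 160)
t = 44 (t = ((15 + 7)*6)/3 = (22*6)/3 = (⅓)*132 = 44)
q = -199/36 (q = 398*(-1/72) = -199/36 ≈ -5.5278)
r(W, R) = -199/36
(-345757 - 1*(-24986))/r(t, b) = (-345757 - 1*(-24986))/(-199/36) = (-345757 + 24986)*(-36/199) = -320771*(-36/199) = 11547756/199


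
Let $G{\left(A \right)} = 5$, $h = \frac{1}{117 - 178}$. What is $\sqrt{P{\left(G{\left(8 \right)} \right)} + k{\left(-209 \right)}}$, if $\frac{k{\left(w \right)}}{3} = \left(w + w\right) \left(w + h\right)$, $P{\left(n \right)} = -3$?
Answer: $\frac{\sqrt{975287337}}{61} \approx 511.96$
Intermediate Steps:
$h = - \frac{1}{61}$ ($h = \frac{1}{-61} = - \frac{1}{61} \approx -0.016393$)
$k{\left(w \right)} = 6 w \left(- \frac{1}{61} + w\right)$ ($k{\left(w \right)} = 3 \left(w + w\right) \left(w - \frac{1}{61}\right) = 3 \cdot 2 w \left(- \frac{1}{61} + w\right) = 6 w \left(- \frac{1}{61} + w\right)$)
$\sqrt{P{\left(G{\left(8 \right)} \right)} + k{\left(-209 \right)}} = \sqrt{-3 + \frac{6}{61} \left(-209\right) \left(-1 + 61 \left(-209\right)\right)} = \sqrt{-3 + \frac{6}{61} \left(-209\right) \left(-1 - 12749\right)} = \sqrt{-3 + \frac{6}{61} \left(-209\right) \left(-12750\right)} = \sqrt{-3 + \frac{15988500}{61}} = \sqrt{\frac{15988317}{61}} = \frac{\sqrt{975287337}}{61}$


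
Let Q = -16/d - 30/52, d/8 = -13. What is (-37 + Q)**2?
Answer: 946729/676 ≈ 1400.5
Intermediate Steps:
d = -104 (d = 8*(-13) = -104)
Q = -11/26 (Q = -16/(-104) - 30/52 = -16*(-1/104) - 30*1/52 = 2/13 - 15/26 = -11/26 ≈ -0.42308)
(-37 + Q)**2 = (-37 - 11/26)**2 = (-973/26)**2 = 946729/676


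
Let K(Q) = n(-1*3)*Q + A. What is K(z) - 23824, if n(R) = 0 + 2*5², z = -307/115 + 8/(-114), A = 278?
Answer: -31048396/1311 ≈ -23683.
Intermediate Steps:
z = -17959/6555 (z = -307*1/115 + 8*(-1/114) = -307/115 - 4/57 = -17959/6555 ≈ -2.7397)
n(R) = 50 (n(R) = 0 + 2*25 = 0 + 50 = 50)
K(Q) = 278 + 50*Q (K(Q) = 50*Q + 278 = 278 + 50*Q)
K(z) - 23824 = (278 + 50*(-17959/6555)) - 23824 = (278 - 179590/1311) - 23824 = 184868/1311 - 23824 = -31048396/1311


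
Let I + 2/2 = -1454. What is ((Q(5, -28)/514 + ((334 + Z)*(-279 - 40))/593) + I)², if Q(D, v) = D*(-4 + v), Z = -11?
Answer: 61638690044131216/23226064801 ≈ 2.6539e+6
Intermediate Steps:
I = -1455 (I = -1 - 1454 = -1455)
((Q(5, -28)/514 + ((334 + Z)*(-279 - 40))/593) + I)² = (((5*(-4 - 28))/514 + ((334 - 11)*(-279 - 40))/593) - 1455)² = (((5*(-32))*(1/514) + (323*(-319))*(1/593)) - 1455)² = ((-160*1/514 - 103037*1/593) - 1455)² = ((-80/257 - 103037/593) - 1455)² = (-26527949/152401 - 1455)² = (-248271404/152401)² = 61638690044131216/23226064801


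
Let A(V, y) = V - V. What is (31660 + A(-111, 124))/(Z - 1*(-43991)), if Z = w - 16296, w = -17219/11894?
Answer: 376564040/329387111 ≈ 1.1432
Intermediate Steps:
w = -17219/11894 (w = -17219*1/11894 = -17219/11894 ≈ -1.4477)
Z = -193841843/11894 (Z = -17219/11894 - 16296 = -193841843/11894 ≈ -16297.)
A(V, y) = 0
(31660 + A(-111, 124))/(Z - 1*(-43991)) = (31660 + 0)/(-193841843/11894 - 1*(-43991)) = 31660/(-193841843/11894 + 43991) = 31660/(329387111/11894) = 31660*(11894/329387111) = 376564040/329387111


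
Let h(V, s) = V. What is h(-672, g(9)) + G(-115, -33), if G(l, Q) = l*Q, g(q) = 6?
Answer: 3123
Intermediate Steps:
G(l, Q) = Q*l
h(-672, g(9)) + G(-115, -33) = -672 - 33*(-115) = -672 + 3795 = 3123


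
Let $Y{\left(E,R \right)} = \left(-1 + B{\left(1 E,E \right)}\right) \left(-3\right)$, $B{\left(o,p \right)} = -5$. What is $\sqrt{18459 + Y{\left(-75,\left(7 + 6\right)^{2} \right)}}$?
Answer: $3 \sqrt{2053} \approx 135.93$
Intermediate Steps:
$Y{\left(E,R \right)} = 18$ ($Y{\left(E,R \right)} = \left(-1 - 5\right) \left(-3\right) = \left(-6\right) \left(-3\right) = 18$)
$\sqrt{18459 + Y{\left(-75,\left(7 + 6\right)^{2} \right)}} = \sqrt{18459 + 18} = \sqrt{18477} = 3 \sqrt{2053}$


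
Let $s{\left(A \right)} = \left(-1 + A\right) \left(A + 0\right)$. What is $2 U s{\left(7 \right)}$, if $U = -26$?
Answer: $-2184$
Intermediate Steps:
$s{\left(A \right)} = A \left(-1 + A\right)$ ($s{\left(A \right)} = \left(-1 + A\right) A = A \left(-1 + A\right)$)
$2 U s{\left(7 \right)} = 2 \left(-26\right) 7 \left(-1 + 7\right) = - 52 \cdot 7 \cdot 6 = \left(-52\right) 42 = -2184$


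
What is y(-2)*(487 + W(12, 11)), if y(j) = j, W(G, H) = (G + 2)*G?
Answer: -1310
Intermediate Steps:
W(G, H) = G*(2 + G) (W(G, H) = (2 + G)*G = G*(2 + G))
y(-2)*(487 + W(12, 11)) = -2*(487 + 12*(2 + 12)) = -2*(487 + 12*14) = -2*(487 + 168) = -2*655 = -1310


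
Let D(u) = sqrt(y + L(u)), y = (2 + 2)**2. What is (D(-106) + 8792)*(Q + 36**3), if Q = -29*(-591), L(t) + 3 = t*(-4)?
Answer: 560885640 + 63795*sqrt(437) ≈ 5.6222e+8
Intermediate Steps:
L(t) = -3 - 4*t (L(t) = -3 + t*(-4) = -3 - 4*t)
y = 16 (y = 4**2 = 16)
D(u) = sqrt(13 - 4*u) (D(u) = sqrt(16 + (-3 - 4*u)) = sqrt(13 - 4*u))
Q = 17139
(D(-106) + 8792)*(Q + 36**3) = (sqrt(13 - 4*(-106)) + 8792)*(17139 + 36**3) = (sqrt(13 + 424) + 8792)*(17139 + 46656) = (sqrt(437) + 8792)*63795 = (8792 + sqrt(437))*63795 = 560885640 + 63795*sqrt(437)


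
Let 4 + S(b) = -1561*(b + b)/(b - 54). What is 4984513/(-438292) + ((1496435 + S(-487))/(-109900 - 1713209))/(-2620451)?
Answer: -176476062084952568311/15517674109731986076 ≈ -11.373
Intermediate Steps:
S(b) = -4 - 3122*b/(-54 + b) (S(b) = -4 - 1561*(b + b)/(b - 54) = -4 - 1561*2*b/(-54 + b) = -4 - 3122*b/(-54 + b))
4984513/(-438292) + ((1496435 + S(-487))/(-109900 - 1713209))/(-2620451) = 4984513/(-438292) + ((1496435 + 6*(36 - 521*(-487))/(-54 - 487))/(-109900 - 1713209))/(-2620451) = 4984513*(-1/438292) + ((1496435 + 6*(36 + 253727)/(-541))/(-1823109))*(-1/2620451) = -68281/6004 + ((1496435 + 6*(-1/541)*253763)*(-1/1823109))*(-1/2620451) = -68281/6004 + ((1496435 - 1522578/541)*(-1/1823109))*(-1/2620451) = -68281/6004 + ((808048757/541)*(-1/1823109))*(-1/2620451) = -68281/6004 - 808048757/986301969*(-1/2620451) = -68281/6004 + 808048757/2584555980968019 = -176476062084952568311/15517674109731986076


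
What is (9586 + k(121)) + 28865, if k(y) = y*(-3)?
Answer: 38088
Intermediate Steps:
k(y) = -3*y
(9586 + k(121)) + 28865 = (9586 - 3*121) + 28865 = (9586 - 363) + 28865 = 9223 + 28865 = 38088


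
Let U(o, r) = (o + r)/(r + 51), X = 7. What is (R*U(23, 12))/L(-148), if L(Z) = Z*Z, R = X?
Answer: 35/197136 ≈ 0.00017754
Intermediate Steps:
U(o, r) = (o + r)/(51 + r)
R = 7
L(Z) = Z**2
(R*U(23, 12))/L(-148) = (7*((23 + 12)/(51 + 12)))/((-148)**2) = (7*(35/63))/21904 = (7*((1/63)*35))*(1/21904) = (7*(5/9))*(1/21904) = (35/9)*(1/21904) = 35/197136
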